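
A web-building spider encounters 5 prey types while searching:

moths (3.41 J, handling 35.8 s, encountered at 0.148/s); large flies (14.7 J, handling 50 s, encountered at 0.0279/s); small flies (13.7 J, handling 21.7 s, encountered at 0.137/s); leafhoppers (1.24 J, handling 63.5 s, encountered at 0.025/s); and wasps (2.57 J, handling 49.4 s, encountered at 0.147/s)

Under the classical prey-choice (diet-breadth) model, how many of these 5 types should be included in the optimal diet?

E/h in descending order: small flies 0.631, large flies 0.294, moths 0.0953, wasps 0.052, leafhoppers 0.0195 J/s. The optimal diet is the largest prefix of this list for which every included type satisfies E_i/h_i > R on the types above it.
Rate on top 1: 0.4724. large flies: 0.294 < 0.4724 → exclude; stop.
Optimal diet: small flies — 1 of 5 types.

1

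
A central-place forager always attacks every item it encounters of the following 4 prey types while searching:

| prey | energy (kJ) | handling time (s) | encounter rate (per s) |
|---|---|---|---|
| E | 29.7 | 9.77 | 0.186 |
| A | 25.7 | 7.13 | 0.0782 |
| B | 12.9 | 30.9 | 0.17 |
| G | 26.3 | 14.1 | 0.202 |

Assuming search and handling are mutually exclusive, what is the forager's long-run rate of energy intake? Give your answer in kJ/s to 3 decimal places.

1.311 kJ/s

R = Σλ_iE_i / (1 + Σλ_ih_i)
Numerator: 0.186×29.7 + 0.0782×25.7 + 0.17×12.9 + 0.202×26.3 = 15.04
Denominator: 1 + 0.186×9.77 + 0.0782×7.13 + 0.17×30.9 + 0.202×14.1 = 11.48
R = 15.04/11.48 = 1.311 kJ/s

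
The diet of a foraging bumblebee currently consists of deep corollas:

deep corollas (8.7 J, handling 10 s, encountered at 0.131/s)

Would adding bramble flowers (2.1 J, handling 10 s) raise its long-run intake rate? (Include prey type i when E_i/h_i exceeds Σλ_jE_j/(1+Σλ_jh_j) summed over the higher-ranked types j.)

Intake rate on the current diet: R = (0.131×8.7) / (1 + 0.131×10) = 1.14/2.31 = 0.4934 J/s.
bramble flowers: E/h = 2.1/10 = 0.21 J/s.
0.21 < 0.4934, so adding bramble flowers would lower the average — exclude it.

No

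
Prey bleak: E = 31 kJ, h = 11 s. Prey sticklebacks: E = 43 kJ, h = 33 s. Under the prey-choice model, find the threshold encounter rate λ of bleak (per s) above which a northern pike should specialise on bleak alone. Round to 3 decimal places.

0.078 per s

The zero-one rule: include sticklebacks iff E₂/h₂ > λE₁/(1+λh₁). Equality gives the switch point.
λE₁h₂ = E₂ + λE₂h₁ ⇒ λ = E₂/(E₁h₂ − E₂h₁) = 43/(1023 − 473) = 0.07818 per s.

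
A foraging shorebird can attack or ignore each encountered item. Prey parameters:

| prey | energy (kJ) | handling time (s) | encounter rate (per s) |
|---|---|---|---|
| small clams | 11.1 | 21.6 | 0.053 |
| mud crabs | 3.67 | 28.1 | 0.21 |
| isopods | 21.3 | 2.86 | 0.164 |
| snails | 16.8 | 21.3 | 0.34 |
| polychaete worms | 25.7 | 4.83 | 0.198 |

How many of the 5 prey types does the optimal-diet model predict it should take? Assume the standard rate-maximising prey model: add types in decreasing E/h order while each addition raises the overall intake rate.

Rank by E/h (kJ/s): isopods 7.45, polychaete worms 5.32, snails 0.789, small clams 0.514, mud crabs 0.131. Include each in turn until the next type's E/h falls below the running intake rate.
Rate on top 1: 2.378. polychaete worms: 5.32 > 2.378 → include.
Rate on top 2: 3.538. snails: 0.789 < 3.538 → exclude; stop.
Optimal diet: isopods, polychaete worms — 2 of 5 types.

2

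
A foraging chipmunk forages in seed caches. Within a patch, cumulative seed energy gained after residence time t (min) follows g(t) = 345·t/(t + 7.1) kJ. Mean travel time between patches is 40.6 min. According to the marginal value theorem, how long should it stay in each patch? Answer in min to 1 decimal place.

Optimal t* satisfies g'(t*) = g(t*)/(T + t*).
g'(t) = 345·7.1/(t + 7.1)². Setting 345·7.1/(t+7.1)² = 345t/[(t+7.1)(40.6+t)] gives 7.1(40.6+t) = t(t+7.1), so t² = 7.1×40.6 = 288.3.
t* = √288.3 = 16.98 min.

17.0 min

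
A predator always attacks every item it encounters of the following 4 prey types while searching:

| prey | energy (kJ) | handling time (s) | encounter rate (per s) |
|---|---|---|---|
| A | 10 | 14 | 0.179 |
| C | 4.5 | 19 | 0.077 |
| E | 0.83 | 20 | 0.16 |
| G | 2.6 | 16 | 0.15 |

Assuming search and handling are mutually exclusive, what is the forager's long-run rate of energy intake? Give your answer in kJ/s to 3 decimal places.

R = Σλ_iE_i / (1 + Σλ_ih_i)
Numerator: 0.179×10 + 0.077×4.5 + 0.16×0.83 + 0.15×2.6 = 2.659
Denominator: 1 + 0.179×14 + 0.077×19 + 0.16×20 + 0.15×16 = 10.57
R = 2.659/10.57 = 0.2516 kJ/s

0.252 kJ/s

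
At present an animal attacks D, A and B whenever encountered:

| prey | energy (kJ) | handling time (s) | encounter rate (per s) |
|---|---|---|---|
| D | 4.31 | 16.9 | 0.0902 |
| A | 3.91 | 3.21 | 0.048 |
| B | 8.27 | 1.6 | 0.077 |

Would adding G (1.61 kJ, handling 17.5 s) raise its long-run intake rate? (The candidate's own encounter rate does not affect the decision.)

No

Intake rate on the current diet: R = (0.0902×4.31 + 0.048×3.91 + 0.077×8.27) / (1 + 0.0902×16.9 + 0.048×3.21 + 0.077×1.6) = 1.213/2.802 = 0.433 kJ/s.
Profitability of G: 1.61/17.5 = 0.092 kJ/s.
Since 0.092 < R, time spent handling G is better spent searching.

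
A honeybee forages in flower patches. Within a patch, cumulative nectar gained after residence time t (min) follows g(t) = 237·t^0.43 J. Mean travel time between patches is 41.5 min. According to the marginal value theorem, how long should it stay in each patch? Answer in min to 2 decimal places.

Maximise g(t)/(T+t): set derivative to zero → g'(t)(T+t) = g(t).
g'(t) = 0.43·237·t^-0.57. Setting 0.43·237·t^-0.57 = 237·t^0.43/(41.5+t) gives 0.43(41.5+t) = t, so 0.57·t = 0.43×41.5.
t* = 0.43×41.5/0.57 = 31.31 min.

31.31 min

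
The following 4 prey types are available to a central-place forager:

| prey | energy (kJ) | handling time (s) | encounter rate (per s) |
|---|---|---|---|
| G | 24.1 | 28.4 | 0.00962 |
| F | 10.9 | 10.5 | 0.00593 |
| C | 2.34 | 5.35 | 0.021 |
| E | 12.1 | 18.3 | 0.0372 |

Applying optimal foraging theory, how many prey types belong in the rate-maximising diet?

Profitabilities (E/h, kJ/s): F 1.04, G 0.849, E 0.661, C 0.437. Add prey in this order while the next type's profitability exceeds the intake rate on those already taken.
Rate on top 1: 0.06085. G: 0.849 > 0.06085 → include.
Rate on top 2: 0.222. E: 0.661 > 0.222 → include.
Rate on top 3: 0.3703. C: 0.437 > 0.3703 → include.
Optimal diet: F, G, E, C — 4 of 4 types.

4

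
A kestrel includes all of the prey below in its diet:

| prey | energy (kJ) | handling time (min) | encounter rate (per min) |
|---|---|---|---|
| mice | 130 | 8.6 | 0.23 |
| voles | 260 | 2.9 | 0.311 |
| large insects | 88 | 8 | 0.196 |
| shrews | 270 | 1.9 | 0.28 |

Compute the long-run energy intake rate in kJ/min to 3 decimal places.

R = Σλ_iE_i / (1 + Σλ_ih_i)
Numerator: 0.23×130 + 0.311×260 + 0.196×88 + 0.28×270 = 203.6
Denominator: 1 + 0.23×8.6 + 0.311×2.9 + 0.196×8 + 0.28×1.9 = 5.98
R = 203.6/5.98 = 34.05 kJ/min

34.049 kJ/min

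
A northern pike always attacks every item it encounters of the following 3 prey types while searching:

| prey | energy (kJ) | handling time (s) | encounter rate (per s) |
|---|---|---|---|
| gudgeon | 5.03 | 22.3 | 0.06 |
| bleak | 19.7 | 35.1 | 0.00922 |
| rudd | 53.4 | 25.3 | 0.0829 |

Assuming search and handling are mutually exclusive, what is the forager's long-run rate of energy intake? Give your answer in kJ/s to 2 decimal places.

1.03 kJ/s

R = (0.06×5.03 + 0.00922×19.7 + 0.0829×53.4) / (1 + 0.06×22.3 + 0.00922×35.1 + 0.0829×25.3) = 4.91/4.759 = 1.032 kJ/s.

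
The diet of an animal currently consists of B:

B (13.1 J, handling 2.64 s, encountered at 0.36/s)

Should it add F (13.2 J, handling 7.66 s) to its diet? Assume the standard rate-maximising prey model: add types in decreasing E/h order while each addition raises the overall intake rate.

No

On B alone, R = ΣλE/(1+Σλh) = 4.716/1.95 = 2.418 J/s.
F: E/h = 13.2/7.66 = 1.723 J/s.
1.723 < 2.418, so adding F would lower the average — exclude it.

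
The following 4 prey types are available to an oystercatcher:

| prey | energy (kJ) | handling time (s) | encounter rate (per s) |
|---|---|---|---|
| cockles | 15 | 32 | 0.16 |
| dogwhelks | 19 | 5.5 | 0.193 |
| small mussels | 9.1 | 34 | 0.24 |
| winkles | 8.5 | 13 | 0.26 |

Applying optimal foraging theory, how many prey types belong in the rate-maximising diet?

1

Profitabilities (E/h, kJ/s): dogwhelks 3.45, winkles 0.654, cockles 0.469, small mussels 0.268. Add prey in this order while the next type's profitability exceeds the intake rate on those already taken.
Rate on top 1: 1.779. winkles: 0.654 < 1.779 → exclude; stop.
Optimal diet: dogwhelks — 1 of 4 types.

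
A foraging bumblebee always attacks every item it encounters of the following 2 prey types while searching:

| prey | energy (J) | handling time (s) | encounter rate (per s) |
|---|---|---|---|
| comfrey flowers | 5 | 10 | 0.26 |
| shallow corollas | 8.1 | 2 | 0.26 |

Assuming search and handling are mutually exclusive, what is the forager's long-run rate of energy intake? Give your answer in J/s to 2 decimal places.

R = (0.26×5 + 0.26×8.1) / (1 + 0.26×10 + 0.26×2) = 3.406/4.12 = 0.8267 J/s.

0.83 J/s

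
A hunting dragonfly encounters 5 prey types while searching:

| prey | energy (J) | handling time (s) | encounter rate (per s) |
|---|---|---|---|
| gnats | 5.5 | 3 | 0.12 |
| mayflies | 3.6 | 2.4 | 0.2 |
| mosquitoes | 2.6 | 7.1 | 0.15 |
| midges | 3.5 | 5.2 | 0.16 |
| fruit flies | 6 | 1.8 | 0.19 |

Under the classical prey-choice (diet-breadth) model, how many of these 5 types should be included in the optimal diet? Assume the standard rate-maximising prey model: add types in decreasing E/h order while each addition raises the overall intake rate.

3

Rank by E/h (J/s): fruit flies 3.33, gnats 1.83, mayflies 1.5, midges 0.673, mosquitoes 0.366. Include each in turn until the next type's E/h falls below the running intake rate.
Rate on top 1: 0.8495. gnats: 1.83 > 0.8495 → include.
Rate on top 2: 1.058. mayflies: 1.5 > 1.058 → include.
Rate on top 3: 1.155. midges: 0.673 < 1.155 → exclude; stop.
Optimal diet: fruit flies, gnats, mayflies — 3 of 5 types.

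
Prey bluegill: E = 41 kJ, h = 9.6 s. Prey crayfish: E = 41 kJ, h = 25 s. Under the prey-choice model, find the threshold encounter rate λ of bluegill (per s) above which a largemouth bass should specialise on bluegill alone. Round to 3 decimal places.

Drop crayfish once their profitability E₂/h₂ falls below the rate achievable on bluegill alone: E₂/h₂ = λE₁/(1 + λh₁).
Solve for λ: λE₁h₂ = E₂(1 + λh₁) → λ(E₁h₂ − E₂h₁) = E₂ → λ = E₂/(E₁h₂ − E₂h₁).
λ = 41/(41×25 − 41×9.6) = 41/631.4 = 0.06494 per s.

0.065 per s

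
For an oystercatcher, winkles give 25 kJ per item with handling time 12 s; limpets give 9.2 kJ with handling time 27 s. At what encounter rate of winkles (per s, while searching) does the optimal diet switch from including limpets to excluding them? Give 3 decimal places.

At the threshold, the rate on winkles alone equals the profitability of limpets: λ·25/(1 + λ·12) = 9.2/27 = 0.3407.
Rearranging, λ(25 − 0.3407×12) = 0.3407, so λ = 0.3407/20.91 = 0.01629 per s.

0.016 per s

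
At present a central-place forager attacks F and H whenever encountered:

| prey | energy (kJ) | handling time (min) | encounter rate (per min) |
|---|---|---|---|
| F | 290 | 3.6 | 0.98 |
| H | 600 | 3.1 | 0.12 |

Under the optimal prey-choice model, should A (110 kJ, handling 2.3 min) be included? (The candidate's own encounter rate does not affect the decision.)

Current rate: (0.98×290 + 0.12×600)/(1 + 0.98×3.6 + 0.12×3.1) = 72.69 kJ/min.
Profitability of A: 110/2.3 = 47.83 kJ/min.
Since 47.83 < R, time spent handling A is better spent searching.

No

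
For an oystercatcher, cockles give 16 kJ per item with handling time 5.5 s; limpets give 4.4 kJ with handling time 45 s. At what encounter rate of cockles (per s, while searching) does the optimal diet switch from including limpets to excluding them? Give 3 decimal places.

The zero-one rule: include limpets iff E₂/h₂ > λE₁/(1+λh₁). Equality gives the switch point.
λE₁h₂ = E₂ + λE₂h₁ ⇒ λ = E₂/(E₁h₂ − E₂h₁) = 4.4/(720 − 24.2) = 0.006324 per s.

0.006 per s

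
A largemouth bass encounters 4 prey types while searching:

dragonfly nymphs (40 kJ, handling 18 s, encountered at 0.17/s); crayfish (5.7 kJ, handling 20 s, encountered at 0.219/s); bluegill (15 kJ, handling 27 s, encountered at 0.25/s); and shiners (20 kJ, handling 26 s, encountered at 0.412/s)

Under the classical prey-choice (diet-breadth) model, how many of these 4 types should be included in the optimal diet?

1

Rank by E/h (kJ/s): dragonfly nymphs 2.22, shiners 0.769, bluegill 0.556, crayfish 0.285. Include each in turn until the next type's E/h falls below the running intake rate.
Rate on top 1: 1.675. shiners: 0.769 < 1.675 → exclude; stop.
Optimal diet: dragonfly nymphs — 1 of 4 types.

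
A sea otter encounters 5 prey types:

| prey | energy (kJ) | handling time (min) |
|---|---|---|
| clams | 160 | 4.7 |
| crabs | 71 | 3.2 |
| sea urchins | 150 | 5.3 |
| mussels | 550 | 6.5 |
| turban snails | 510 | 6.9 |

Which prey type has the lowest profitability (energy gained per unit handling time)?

Profitability E/h (kJ/min): clams = 160/4.7 = 34, crabs = 71/3.2 = 22.2, sea urchins = 150/5.3 = 28.3, mussels = 550/6.5 = 84.6, turban snails = 510/6.9 = 73.9.
Ranked: mussels > turban snails > clams > sea urchins > crabs.

crabs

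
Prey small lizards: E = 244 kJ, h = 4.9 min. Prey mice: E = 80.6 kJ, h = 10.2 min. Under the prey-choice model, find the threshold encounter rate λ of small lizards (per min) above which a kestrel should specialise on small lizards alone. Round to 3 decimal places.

The zero-one rule: include mice iff E₂/h₂ > λE₁/(1+λh₁). Equality gives the switch point.
λE₁h₂ = E₂ + λE₂h₁ ⇒ λ = E₂/(E₁h₂ − E₂h₁) = 80.6/(2489 − 394.9) = 0.03849 per min.

0.038 per min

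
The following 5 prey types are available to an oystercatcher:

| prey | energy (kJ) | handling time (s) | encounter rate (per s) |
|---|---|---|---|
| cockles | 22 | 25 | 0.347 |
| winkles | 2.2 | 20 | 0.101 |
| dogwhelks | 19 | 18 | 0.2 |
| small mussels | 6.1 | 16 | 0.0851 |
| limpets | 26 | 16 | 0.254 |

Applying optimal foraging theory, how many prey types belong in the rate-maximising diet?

E/h in descending order: limpets 1.62, dogwhelks 1.06, cockles 0.88, small mussels 0.381, winkles 0.11 kJ/s. The optimal diet is the largest prefix of this list for which every included type satisfies E_i/h_i > R on the types above it.
Rate on top 1: 1.304. dogwhelks: 1.06 < 1.304 → exclude; stop.
Optimal diet: limpets — 1 of 5 types.

1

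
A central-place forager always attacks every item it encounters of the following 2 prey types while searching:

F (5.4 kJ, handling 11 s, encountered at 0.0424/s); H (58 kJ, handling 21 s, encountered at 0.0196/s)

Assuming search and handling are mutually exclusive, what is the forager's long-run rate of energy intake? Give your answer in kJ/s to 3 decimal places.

0.727 kJ/s

R = (0.0424×5.4 + 0.0196×58) / (1 + 0.0424×11 + 0.0196×21) = 1.366/1.878 = 0.7272 kJ/s.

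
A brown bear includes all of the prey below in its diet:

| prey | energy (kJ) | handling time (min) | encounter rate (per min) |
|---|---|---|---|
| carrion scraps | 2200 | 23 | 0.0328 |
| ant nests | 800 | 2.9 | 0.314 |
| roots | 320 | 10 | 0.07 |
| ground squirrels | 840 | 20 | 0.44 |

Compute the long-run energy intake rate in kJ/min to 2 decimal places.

58.80 kJ/min

R = (0.0328×2200 + 0.314×800 + 0.07×320 + 0.44×840) / (1 + 0.0328×23 + 0.314×2.9 + 0.07×10 + 0.44×20) = 715.4/12.17 = 58.8 kJ/min.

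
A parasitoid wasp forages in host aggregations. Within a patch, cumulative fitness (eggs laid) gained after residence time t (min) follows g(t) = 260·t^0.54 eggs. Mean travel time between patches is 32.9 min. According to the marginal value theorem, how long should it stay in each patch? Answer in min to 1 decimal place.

38.6 min

By the marginal value theorem, leave when the instantaneous gain rate g'(t) equals the habitat-wide average g(t)/(T + t).
g'(t) = 0.54·260·t^-0.46. Setting 0.54·260·t^-0.46 = 260·t^0.54/(32.9+t) gives 0.54(32.9+t) = t, so 0.46·t = 0.54×32.9.
t* = 0.54×32.9/0.46 = 38.62 min.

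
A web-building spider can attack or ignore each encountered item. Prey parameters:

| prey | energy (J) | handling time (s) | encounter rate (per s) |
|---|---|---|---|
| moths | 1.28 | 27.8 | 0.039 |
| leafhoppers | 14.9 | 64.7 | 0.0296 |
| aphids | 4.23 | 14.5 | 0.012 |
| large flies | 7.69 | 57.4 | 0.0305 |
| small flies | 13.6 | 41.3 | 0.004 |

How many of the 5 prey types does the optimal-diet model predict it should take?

3

Profitabilities (E/h, J/s): small flies 0.329, aphids 0.292, leafhoppers 0.23, large flies 0.134, moths 0.046. Add prey in this order while the next type's profitability exceeds the intake rate on those already taken.
Rate on top 1: 0.04669. aphids: 0.292 > 0.04669 → include.
Rate on top 2: 0.07852. leafhoppers: 0.23 > 0.07852 → include.
Rate on top 3: 0.1678. large flies: 0.134 < 0.1678 → exclude; stop.
Optimal diet: small flies, aphids, leafhoppers — 3 of 5 types.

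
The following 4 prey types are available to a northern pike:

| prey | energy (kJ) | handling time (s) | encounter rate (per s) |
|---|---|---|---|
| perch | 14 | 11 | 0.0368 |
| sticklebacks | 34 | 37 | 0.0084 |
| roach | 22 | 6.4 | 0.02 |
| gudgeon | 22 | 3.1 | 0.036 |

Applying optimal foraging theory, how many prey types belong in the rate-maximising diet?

3

E/h in descending order: gudgeon 7.1, roach 3.44, perch 1.27, sticklebacks 0.919 kJ/s. The optimal diet is the largest prefix of this list for which every included type satisfies E_i/h_i > R on the types above it.
Rate on top 1: 0.7125. roach: 3.44 > 0.7125 → include.
Rate on top 2: 0.9939. perch: 1.27 > 0.9939 → include.
Rate on top 3: 1.063. sticklebacks: 0.919 < 1.063 → exclude; stop.
Optimal diet: gudgeon, roach, perch — 3 of 4 types.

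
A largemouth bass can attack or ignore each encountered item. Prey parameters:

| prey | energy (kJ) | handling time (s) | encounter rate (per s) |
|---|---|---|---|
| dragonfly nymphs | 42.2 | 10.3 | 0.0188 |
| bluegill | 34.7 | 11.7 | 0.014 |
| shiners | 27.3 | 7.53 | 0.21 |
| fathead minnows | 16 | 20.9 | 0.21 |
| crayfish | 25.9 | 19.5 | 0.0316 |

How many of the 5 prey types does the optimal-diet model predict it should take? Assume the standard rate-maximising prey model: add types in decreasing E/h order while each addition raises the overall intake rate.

Profitabilities (E/h, kJ/s): dragonfly nymphs 4.1, shiners 3.63, bluegill 2.97, crayfish 1.33, fathead minnows 0.766. Add prey in this order while the next type's profitability exceeds the intake rate on those already taken.
Rate on top 1: 0.6647. shiners: 3.63 > 0.6647 → include.
Rate on top 2: 2.352. bluegill: 2.97 > 2.352 → include.
Rate on top 3: 2.386. crayfish: 1.33 < 2.386 → exclude; stop.
Optimal diet: dragonfly nymphs, shiners, bluegill — 3 of 5 types.

3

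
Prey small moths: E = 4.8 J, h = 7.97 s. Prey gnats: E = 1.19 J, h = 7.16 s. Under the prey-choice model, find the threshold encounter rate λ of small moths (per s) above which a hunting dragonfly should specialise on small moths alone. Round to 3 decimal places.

0.048 per s

The zero-one rule: include gnats iff E₂/h₂ > λE₁/(1+λh₁). Equality gives the switch point.
λE₁h₂ = E₂ + λE₂h₁ ⇒ λ = E₂/(E₁h₂ − E₂h₁) = 1.19/(34.37 − 9.484) = 0.04782 per s.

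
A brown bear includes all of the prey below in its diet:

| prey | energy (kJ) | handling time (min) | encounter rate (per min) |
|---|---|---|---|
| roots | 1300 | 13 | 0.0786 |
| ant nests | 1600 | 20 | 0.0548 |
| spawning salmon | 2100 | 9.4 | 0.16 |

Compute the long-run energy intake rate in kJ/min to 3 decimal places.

113.778 kJ/min

R = Σλ_iE_i / (1 + Σλ_ih_i)
Numerator: 0.0786×1300 + 0.0548×1600 + 0.16×2100 = 525.9
Denominator: 1 + 0.0786×13 + 0.0548×20 + 0.16×9.4 = 4.622
R = 525.9/4.622 = 113.8 kJ/min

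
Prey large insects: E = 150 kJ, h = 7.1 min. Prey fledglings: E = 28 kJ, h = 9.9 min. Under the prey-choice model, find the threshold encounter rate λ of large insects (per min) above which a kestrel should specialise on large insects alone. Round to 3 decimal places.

0.022 per min

The zero-one rule: include fledglings iff E₂/h₂ > λE₁/(1+λh₁). Equality gives the switch point.
λE₁h₂ = E₂ + λE₂h₁ ⇒ λ = E₂/(E₁h₂ − E₂h₁) = 28/(1485 − 198.8) = 0.02177 per min.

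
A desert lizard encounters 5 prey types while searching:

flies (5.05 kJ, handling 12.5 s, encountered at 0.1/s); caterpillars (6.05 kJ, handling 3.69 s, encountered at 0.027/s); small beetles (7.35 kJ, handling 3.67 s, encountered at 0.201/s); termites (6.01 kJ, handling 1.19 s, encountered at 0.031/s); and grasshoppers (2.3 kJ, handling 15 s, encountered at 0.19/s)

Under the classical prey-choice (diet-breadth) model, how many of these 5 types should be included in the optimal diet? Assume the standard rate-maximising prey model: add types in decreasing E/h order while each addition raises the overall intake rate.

E/h in descending order: termites 5.05, small beetles 2, caterpillars 1.64, flies 0.404, grasshoppers 0.153 kJ/s. The optimal diet is the largest prefix of this list for which every included type satisfies E_i/h_i > R on the types above it.
Rate on top 1: 0.1797. small beetles: 2 > 0.1797 → include.
Rate on top 2: 0.9375. caterpillars: 1.64 > 0.9375 → include.
Rate on top 3: 0.9748. flies: 0.404 < 0.9748 → exclude; stop.
Optimal diet: termites, small beetles, caterpillars — 3 of 5 types.

3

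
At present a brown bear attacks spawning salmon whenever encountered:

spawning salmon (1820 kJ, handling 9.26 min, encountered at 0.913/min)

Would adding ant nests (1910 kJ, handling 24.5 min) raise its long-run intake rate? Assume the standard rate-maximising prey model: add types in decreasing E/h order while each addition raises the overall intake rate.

No

Current rate: (0.913×1820)/(1 + 0.913×9.26) = 175.8 kJ/min.
Profitability of ant nests: 1910/24.5 = 77.96 kJ/min.
77.96 < 175.8, so adding ant nests would lower the average — exclude it.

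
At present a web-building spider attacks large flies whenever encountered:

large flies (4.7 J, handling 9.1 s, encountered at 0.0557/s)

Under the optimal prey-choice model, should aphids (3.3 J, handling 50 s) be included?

No

On large flies alone, R = ΣλE/(1+Σλh) = 0.2618/1.507 = 0.1737 J/s.
Profitability of aphids: 3.3/50 = 0.066 J/s.
Since 0.066 < R, time spent handling aphids is better spent searching.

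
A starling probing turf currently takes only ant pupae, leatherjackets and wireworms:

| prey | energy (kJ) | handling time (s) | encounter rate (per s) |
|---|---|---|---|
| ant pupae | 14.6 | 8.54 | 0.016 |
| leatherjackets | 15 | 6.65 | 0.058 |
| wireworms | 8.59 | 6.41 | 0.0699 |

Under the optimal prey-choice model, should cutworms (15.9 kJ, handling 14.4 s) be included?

Yes

Current rate: (0.016×14.6 + 0.058×15 + 0.0699×8.59)/(1 + 0.016×8.54 + 0.058×6.65 + 0.0699×6.41) = 0.8648 kJ/s.
cutworms: E/h = 15.9/14.4 = 1.104 kJ/s.
1.104 > 0.8648, so adding cutworms raises the average — include it.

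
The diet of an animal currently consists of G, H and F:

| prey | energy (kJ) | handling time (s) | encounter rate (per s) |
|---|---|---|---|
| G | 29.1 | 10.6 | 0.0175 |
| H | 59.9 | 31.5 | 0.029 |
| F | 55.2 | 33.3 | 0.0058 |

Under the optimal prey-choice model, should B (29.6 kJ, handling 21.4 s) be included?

Yes

Intake rate on the current diet: R = (0.0175×29.1 + 0.029×59.9 + 0.0058×55.2) / (1 + 0.0175×10.6 + 0.029×31.5 + 0.0058×33.3) = 2.567/2.292 = 1.12 kJ/s.
Profitability of B: 29.6/21.4 = 1.383 kJ/s.
Since 1.383 > R, including B increases the long-run rate.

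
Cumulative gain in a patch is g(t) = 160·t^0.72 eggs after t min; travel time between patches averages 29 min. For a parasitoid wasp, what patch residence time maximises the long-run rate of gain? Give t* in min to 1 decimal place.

74.6 min

Maximise g(t)/(T+t): set derivative to zero → g'(t)(T+t) = g(t).
g'(t) = 0.72·160·t^-0.28. Setting 0.72·160·t^-0.28 = 160·t^0.72/(29+t) gives 0.72(29+t) = t, so 0.28·t = 0.72×29.
t* = 0.72×29/0.28 = 74.57 min.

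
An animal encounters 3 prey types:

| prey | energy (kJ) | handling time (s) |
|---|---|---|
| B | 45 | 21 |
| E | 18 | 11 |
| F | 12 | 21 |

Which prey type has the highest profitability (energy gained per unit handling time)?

In descending order of E/h:
B: 45/21 = 2.14 kJ/s
E: 18/11 = 1.64 kJ/s
F: 12/21 = 0.571 kJ/s

B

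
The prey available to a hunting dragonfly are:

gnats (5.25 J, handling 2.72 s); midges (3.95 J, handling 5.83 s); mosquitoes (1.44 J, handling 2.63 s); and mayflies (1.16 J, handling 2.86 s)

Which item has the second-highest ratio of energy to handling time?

Profitability E/h (J/s): gnats = 5.25/2.72 = 1.93, midges = 3.95/5.83 = 0.678, mosquitoes = 1.44/2.63 = 0.548, mayflies = 1.16/2.86 = 0.406.
Ranked: gnats > midges > mosquitoes > mayflies.

midges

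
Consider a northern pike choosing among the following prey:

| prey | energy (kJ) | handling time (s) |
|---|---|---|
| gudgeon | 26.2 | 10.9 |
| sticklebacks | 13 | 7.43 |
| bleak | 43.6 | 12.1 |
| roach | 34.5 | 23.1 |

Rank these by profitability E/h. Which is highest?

bleak

In descending order of E/h:
bleak: 43.6/12.1 = 3.6 kJ/s
gudgeon: 26.2/10.9 = 2.4 kJ/s
sticklebacks: 13/7.43 = 1.75 kJ/s
roach: 34.5/23.1 = 1.49 kJ/s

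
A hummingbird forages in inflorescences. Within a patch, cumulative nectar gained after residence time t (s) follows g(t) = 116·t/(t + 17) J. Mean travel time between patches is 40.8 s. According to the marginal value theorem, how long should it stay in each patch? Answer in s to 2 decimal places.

By the marginal value theorem, leave when the instantaneous gain rate g'(t) equals the habitat-wide average g(t)/(T + t).
g'(t) = 116·17/(t + 17)². Setting 116·17/(t+17)² = 116t/[(t+17)(40.8+t)] gives 17(40.8+t) = t(t+17), so t² = 17×40.8 = 693.6.
t* = √693.6 = 26.34 s.

26.34 s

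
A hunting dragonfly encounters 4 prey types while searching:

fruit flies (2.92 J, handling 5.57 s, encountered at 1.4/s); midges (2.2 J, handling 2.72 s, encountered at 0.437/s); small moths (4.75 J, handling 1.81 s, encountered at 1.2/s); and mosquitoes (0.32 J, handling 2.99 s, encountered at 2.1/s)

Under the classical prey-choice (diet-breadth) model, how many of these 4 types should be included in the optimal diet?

1

Profitabilities (E/h, J/s): small moths 2.62, midges 0.809, fruit flies 0.524, mosquitoes 0.107. Add prey in this order while the next type's profitability exceeds the intake rate on those already taken.
Rate on top 1: 1.797. midges: 0.809 < 1.797 → exclude; stop.
Optimal diet: small moths — 1 of 4 types.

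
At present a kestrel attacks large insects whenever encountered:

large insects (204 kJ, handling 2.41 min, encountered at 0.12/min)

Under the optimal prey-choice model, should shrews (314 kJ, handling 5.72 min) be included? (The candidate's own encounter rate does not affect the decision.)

Intake rate on the current diet: R = (0.12×204) / (1 + 0.12×2.41) = 24.48/1.289 = 18.99 kJ/min.
Profitability of shrews: 314/5.72 = 54.9 kJ/min.
Since 54.9 > R, including shrews increases the long-run rate.

Yes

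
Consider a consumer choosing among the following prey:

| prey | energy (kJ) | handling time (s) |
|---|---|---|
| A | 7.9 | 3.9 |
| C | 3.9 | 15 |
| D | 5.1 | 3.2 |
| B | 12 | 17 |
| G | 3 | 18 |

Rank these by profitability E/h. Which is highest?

Profitability E/h (kJ/s): A = 7.9/3.9 = 2.03, C = 3.9/15 = 0.26, D = 5.1/3.2 = 1.59, B = 12/17 = 0.706, G = 3/18 = 0.167.
Ranked: A > D > B > C > G.

A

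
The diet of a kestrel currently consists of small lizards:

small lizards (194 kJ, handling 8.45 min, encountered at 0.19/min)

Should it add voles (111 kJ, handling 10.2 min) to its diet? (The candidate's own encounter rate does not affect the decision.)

On small lizards alone, R = ΣλE/(1+Σλh) = 36.86/2.606 = 14.15 kJ/min.
Profitability of voles: 111/10.2 = 10.88 kJ/min.
10.88 < 14.15, so adding voles would lower the average — exclude it.

No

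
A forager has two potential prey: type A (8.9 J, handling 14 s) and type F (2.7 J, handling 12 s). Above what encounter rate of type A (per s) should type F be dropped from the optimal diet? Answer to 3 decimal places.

0.039 per s

At the threshold, the rate on type A alone equals the profitability of type F: λ·8.9/(1 + λ·14) = 2.7/12 = 0.225.
Rearranging, λ(8.9 − 0.225×14) = 0.225, so λ = 0.225/5.75 = 0.03913 per s.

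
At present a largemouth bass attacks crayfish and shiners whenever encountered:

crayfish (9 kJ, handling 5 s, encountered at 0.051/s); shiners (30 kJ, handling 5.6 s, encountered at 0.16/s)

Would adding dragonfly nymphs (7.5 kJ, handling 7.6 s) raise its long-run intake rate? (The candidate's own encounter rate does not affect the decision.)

No

Intake rate on the current diet: R = (0.051×9 + 0.16×30) / (1 + 0.051×5 + 0.16×5.6) = 5.259/2.151 = 2.445 kJ/s.
dragonfly nymphs: E/h = 7.5/7.6 = 0.9868 kJ/s.
Since 0.9868 < R, time spent handling dragonfly nymphs is better spent searching.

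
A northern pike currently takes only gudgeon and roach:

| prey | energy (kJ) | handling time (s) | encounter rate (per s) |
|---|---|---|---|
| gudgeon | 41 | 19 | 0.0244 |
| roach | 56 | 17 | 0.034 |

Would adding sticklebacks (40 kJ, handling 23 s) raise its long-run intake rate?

On gudgeon and roach alone, R = ΣλE/(1+Σλh) = 2.904/2.042 = 1.423 kJ/s.
sticklebacks: E/h = 40/23 = 1.739 kJ/s.
1.739 > 1.423, so adding sticklebacks raises the average — include it.

Yes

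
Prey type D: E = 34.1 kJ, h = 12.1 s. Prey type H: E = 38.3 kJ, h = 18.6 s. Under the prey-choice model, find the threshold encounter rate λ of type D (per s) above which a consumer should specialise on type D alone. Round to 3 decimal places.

0.224 per s

At the threshold, the rate on type D alone equals the profitability of type H: λ·34.1/(1 + λ·12.1) = 38.3/18.6 = 2.059.
Rearranging, λ(34.1 − 2.059×12.1) = 2.059, so λ = 2.059/9.184 = 0.2242 per s.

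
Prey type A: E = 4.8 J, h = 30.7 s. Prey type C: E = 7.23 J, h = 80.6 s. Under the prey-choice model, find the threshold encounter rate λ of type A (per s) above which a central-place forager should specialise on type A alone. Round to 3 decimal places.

0.044 per s

At the threshold, the rate on type A alone equals the profitability of type C: λ·4.8/(1 + λ·30.7) = 7.23/80.6 = 0.0897.
Rearranging, λ(4.8 − 0.0897×30.7) = 0.0897, so λ = 0.0897/2.046 = 0.04384 per s.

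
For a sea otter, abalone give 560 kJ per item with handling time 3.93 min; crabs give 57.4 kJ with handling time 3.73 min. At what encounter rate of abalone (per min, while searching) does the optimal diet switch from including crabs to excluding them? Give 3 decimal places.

0.031 per min

At the threshold, the rate on abalone alone equals the profitability of crabs: λ·560/(1 + λ·3.93) = 57.4/3.73 = 15.39.
Rearranging, λ(560 − 15.39×3.93) = 15.39, so λ = 15.39/499.5 = 0.03081 per min.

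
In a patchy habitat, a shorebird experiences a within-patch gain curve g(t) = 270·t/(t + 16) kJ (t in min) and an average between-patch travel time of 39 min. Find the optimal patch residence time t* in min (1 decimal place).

25.0 min

Maximise g(t)/(T+t): set derivative to zero → g'(t)(T+t) = g(t).
g'(t) = 270·16/(t + 16)². Setting 270·16/(t+16)² = 270t/[(t+16)(39+t)] gives 16(39+t) = t(t+16), so t² = 16×39 = 624.
t* = √624 = 24.98 min.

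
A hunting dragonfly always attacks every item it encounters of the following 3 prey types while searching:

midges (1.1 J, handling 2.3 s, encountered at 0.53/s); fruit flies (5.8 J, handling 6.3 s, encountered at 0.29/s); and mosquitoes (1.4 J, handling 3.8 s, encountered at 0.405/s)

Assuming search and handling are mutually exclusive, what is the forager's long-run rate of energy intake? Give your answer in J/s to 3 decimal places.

0.507 J/s

Energy encountered per unit search time: 0.53×1.1 + 0.29×5.8 + 0.405×1.4 = 2.832 J/s.
Handling time per unit search time: 0.53×2.3 + 0.29×6.3 + 0.405×3.8 = 4.585.
Rate = 2.832/(1 + 4.585) = 0.5071 J/s.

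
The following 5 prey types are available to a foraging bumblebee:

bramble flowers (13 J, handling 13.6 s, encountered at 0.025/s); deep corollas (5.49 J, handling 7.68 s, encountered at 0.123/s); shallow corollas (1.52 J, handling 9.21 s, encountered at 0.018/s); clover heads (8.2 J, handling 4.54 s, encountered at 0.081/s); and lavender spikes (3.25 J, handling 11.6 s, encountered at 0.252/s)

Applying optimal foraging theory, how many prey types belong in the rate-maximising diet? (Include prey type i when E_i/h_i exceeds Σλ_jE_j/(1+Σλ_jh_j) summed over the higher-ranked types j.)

E/h in descending order: clover heads 1.81, bramble flowers 0.956, deep corollas 0.715, lavender spikes 0.28, shallow corollas 0.165 J/s. The optimal diet is the largest prefix of this list for which every included type satisfies E_i/h_i > R on the types above it.
Rate on top 1: 0.4856. bramble flowers: 0.956 > 0.4856 → include.
Rate on top 2: 0.5792. deep corollas: 0.715 > 0.5792 → include.
Rate on top 3: 0.6275. lavender spikes: 0.28 < 0.6275 → exclude; stop.
Optimal diet: clover heads, bramble flowers, deep corollas — 3 of 5 types.

3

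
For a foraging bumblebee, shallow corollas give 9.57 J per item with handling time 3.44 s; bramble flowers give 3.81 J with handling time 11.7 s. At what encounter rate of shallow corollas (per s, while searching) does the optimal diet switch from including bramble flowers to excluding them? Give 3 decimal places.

The zero-one rule: include bramble flowers iff E₂/h₂ > λE₁/(1+λh₁). Equality gives the switch point.
λE₁h₂ = E₂ + λE₂h₁ ⇒ λ = E₂/(E₁h₂ − E₂h₁) = 3.81/(112 − 13.11) = 0.03854 per s.

0.039 per s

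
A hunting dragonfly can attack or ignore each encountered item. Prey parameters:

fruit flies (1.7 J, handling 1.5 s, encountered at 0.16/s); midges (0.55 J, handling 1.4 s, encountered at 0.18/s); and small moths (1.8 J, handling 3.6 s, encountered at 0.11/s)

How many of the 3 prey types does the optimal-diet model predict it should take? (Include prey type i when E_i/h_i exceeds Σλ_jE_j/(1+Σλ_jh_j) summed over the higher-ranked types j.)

3

Rank by E/h (J/s): fruit flies 1.13, small moths 0.5, midges 0.393. Include each in turn until the next type's E/h falls below the running intake rate.
Rate on top 1: 0.2194. small moths: 0.5 > 0.2194 → include.
Rate on top 2: 0.2873. midges: 0.393 > 0.2873 → include.
Optimal diet: fruit flies, small moths, midges — 3 of 3 types.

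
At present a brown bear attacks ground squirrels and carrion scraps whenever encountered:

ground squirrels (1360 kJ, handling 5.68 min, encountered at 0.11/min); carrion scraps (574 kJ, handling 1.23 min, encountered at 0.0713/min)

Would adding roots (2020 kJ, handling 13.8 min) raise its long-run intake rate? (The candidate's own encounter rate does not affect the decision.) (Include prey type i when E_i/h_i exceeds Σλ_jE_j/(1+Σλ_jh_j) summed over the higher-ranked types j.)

Current rate: (0.11×1360 + 0.0713×574)/(1 + 0.11×5.68 + 0.0713×1.23) = 111.3 kJ/min.
roots: E/h = 2020/13.8 = 146.4 kJ/min.
Since 146.4 > R, including roots increases the long-run rate.

Yes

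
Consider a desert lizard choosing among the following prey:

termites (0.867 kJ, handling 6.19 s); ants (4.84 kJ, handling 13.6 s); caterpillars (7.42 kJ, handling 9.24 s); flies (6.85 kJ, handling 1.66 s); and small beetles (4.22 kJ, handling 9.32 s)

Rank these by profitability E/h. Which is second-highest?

Profitability E/h (kJ/s): termites = 0.867/6.19 = 0.14, ants = 4.84/13.6 = 0.356, caterpillars = 7.42/9.24 = 0.803, flies = 6.85/1.66 = 4.13, small beetles = 4.22/9.32 = 0.453.
Ranked: flies > caterpillars > small beetles > ants > termites.

caterpillars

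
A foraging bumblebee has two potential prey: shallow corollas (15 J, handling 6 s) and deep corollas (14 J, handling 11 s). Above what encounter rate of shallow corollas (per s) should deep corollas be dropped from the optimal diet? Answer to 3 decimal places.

0.173 per s

Drop deep corollas once their profitability E₂/h₂ falls below the rate achievable on shallow corollas alone: E₂/h₂ = λE₁/(1 + λh₁).
Solve for λ: λE₁h₂ = E₂(1 + λh₁) → λ(E₁h₂ − E₂h₁) = E₂ → λ = E₂/(E₁h₂ − E₂h₁).
λ = 14/(15×11 − 14×6) = 14/81 = 0.1728 per s.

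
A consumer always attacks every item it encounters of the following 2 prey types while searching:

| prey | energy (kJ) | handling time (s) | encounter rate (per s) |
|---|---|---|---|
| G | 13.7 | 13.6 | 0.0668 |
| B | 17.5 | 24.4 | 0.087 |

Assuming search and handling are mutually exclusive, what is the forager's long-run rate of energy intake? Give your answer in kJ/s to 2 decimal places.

Energy encountered per unit search time: 0.0668×13.7 + 0.087×17.5 = 2.438 kJ/s.
Handling time per unit search time: 0.0668×13.6 + 0.087×24.4 = 3.031.
Rate = 2.438/(1 + 3.031) = 0.6047 kJ/s.

0.60 kJ/s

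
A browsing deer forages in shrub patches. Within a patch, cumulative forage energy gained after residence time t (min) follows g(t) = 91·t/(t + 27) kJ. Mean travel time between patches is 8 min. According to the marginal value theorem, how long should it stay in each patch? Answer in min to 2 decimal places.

Maximise g(t)/(T+t): set derivative to zero → g'(t)(T+t) = g(t).
g'(t) = 91·27/(t + 27)². Setting 91·27/(t+27)² = 91t/[(t+27)(8+t)] gives 27(8+t) = t(t+27), so t² = 27×8 = 216.
t* = √216 = 14.7 min.

14.70 min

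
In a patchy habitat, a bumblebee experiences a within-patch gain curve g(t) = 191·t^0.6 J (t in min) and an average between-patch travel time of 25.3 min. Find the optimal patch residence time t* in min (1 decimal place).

Optimal t* satisfies g'(t*) = g(t*)/(T + t*).
g'(t) = 0.6·191·t^-0.4. Setting 0.6·191·t^-0.4 = 191·t^0.6/(25.3+t) gives 0.6(25.3+t) = t, so 0.40·t = 0.6×25.3.
t* = 0.6×25.3/0.40 = 37.95 min.

37.9 min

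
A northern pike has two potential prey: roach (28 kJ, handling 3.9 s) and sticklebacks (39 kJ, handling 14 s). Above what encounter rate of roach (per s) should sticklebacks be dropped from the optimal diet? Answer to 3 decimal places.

At the threshold, the rate on roach alone equals the profitability of sticklebacks: λ·28/(1 + λ·3.9) = 39/14 = 2.786.
Rearranging, λ(28 − 2.786×3.9) = 2.786, so λ = 2.786/17.14 = 0.1626 per s.

0.163 per s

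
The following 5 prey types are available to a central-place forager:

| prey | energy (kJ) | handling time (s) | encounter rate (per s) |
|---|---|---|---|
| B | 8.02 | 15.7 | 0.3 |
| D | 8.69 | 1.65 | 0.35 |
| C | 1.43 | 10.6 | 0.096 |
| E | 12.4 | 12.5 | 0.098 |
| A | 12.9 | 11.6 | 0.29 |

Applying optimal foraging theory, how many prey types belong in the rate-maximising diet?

Profitabilities (E/h, kJ/s): D 5.27, A 1.11, E 0.992, B 0.511, C 0.135. Add prey in this order while the next type's profitability exceeds the intake rate on those already taken.
Rate on top 1: 1.928. A: 1.11 < 1.928 → exclude; stop.
Optimal diet: D — 1 of 5 types.

1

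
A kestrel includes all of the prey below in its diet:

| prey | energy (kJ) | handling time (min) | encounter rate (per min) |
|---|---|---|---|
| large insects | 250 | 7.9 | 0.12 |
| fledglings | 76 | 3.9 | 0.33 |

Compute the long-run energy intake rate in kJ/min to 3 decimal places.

17.026 kJ/min

R = (0.12×250 + 0.33×76) / (1 + 0.12×7.9 + 0.33×3.9) = 55.08/3.235 = 17.03 kJ/min.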